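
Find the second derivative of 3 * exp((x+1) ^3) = 27*x^4*exp(x^3 + 3*x^2 + 3*x + 1) + 108*x^3*exp(x^3 + 3*x^2 + 3*x + 1) + 162*x^2*exp(x^3 + 3*x^2 + 3*x + 1) + 126*x*exp(x^3 + 3*x^2 + 3*x + 1) + 45*exp(x^3 + 3*x^2 + 3*x + 1)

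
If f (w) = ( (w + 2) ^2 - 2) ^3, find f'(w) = 6*w^5 + 60*w^4 + 216*w^3 + 336*w^2 + 216*w + 48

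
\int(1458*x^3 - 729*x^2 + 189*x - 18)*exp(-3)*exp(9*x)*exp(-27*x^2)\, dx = (-27*x^2 + 9*x - 3)*exp(-27*x^2 + 9*x - 3) + C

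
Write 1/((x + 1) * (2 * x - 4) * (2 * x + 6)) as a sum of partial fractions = 1/(40*(x + 3)) - 1/(24*(x + 1)) + 1/(60*(x - 2))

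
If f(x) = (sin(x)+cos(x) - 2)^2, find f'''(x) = -8*cos(2*x) + 4*sqrt(2)*cos(x + pi/4)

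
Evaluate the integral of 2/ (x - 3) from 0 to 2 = -log(9)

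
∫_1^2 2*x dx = 3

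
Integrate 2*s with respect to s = s^2 + C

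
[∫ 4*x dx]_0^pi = 2*pi^2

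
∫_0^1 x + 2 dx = 5/2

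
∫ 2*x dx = x^2 + C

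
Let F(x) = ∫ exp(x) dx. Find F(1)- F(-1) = E - exp(-1)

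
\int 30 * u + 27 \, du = 15*u^2 + 27*u + C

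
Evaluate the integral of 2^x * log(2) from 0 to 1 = 1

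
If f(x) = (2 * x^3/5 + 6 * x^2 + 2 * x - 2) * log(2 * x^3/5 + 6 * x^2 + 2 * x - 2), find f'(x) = 6*x^2*log(x^3/5 + 3*x^2 + x - 1)/5 + 6*x^2*log(2)/5 + 6*x^2/5 + 12*x*log(x^3/5 + 3*x^2 + x - 1) + 12*x*log(2) + 12*x + 2*log(x^3/5 + 3*x^2 + x - 1) + 2*log(2) + 2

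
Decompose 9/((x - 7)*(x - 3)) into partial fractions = -9/(4*(x - 3)) + 9/(4*(x - 7))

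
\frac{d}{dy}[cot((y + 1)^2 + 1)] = -2*(y + 1)/sin(y^2 + 2*y + 2)^2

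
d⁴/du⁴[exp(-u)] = exp(-u)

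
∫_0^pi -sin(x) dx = -2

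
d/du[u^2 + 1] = 2*u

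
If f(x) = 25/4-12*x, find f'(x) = -12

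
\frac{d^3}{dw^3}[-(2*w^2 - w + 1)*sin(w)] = 2*w^2*cos(w) + 12*w*sin(w) - w*cos(w) - 3*sin(w) - 11*cos(w)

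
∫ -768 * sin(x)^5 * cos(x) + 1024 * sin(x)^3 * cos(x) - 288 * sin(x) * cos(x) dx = (-128*sin(x)^4 + 256*sin(x)^2 - 144)*sin(x)^2 + C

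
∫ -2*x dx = -x^2 + C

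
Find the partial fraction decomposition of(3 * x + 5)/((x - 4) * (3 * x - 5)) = -30/(7*(3*x - 5)) + 17/(7*(x - 4))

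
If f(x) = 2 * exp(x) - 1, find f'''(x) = 2*exp(x)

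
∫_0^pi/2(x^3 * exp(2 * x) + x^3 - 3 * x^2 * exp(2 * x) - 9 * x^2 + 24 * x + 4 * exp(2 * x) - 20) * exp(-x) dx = (-2 + pi/2)^3*(-exp(-pi/2) + exp(pi/2))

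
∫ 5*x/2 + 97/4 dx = 5*x^2/4 + 97*x/4 + C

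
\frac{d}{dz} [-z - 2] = -1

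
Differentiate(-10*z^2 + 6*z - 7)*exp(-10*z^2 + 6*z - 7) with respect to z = (200*z^3 - 180*z^2 + 156*z - 36)*exp(-10*z^2 + 6*z - 7)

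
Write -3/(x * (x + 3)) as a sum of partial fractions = 1/(x + 3) - 1/x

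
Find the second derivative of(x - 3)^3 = 6*x - 18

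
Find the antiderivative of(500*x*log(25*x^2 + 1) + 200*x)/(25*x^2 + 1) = (5*log(25*x^2 + 1) + 4)*log(25*x^2 + 1) + C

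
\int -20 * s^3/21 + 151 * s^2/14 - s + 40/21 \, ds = -5*s^4/21 + 151*s^3/42 - s^2/2 + 40*s/21 + C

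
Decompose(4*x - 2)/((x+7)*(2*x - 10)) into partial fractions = 5/(4*(x + 7)) + 3/(4*(x - 5))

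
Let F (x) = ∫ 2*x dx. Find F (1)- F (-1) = 0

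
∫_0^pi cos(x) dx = 0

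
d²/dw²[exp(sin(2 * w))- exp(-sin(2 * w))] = (-4*exp(2*sin(2*w))*sin(2*w) + 4*exp(2*sin(2*w))*cos(2*w)^2 - 4*sin(2*w) - 4*cos(2*w)^2)*exp(-sin(2*w))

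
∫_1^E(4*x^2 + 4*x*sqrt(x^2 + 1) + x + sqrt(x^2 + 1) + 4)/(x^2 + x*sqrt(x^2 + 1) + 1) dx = -4 - log(1 + sqrt(2)) + log(E + sqrt(1 + exp(2))) + 4*E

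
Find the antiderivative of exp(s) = exp(s) + C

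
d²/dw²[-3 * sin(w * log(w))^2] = -3*(2*w*log(w)^2*cos(2*w*log(w)) + 4*w*log(w)*cos(2*w*log(w)) + 2*w*cos(2*w*log(w)) + sin(2*w*log(w)))/w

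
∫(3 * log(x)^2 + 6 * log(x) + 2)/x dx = (log(x) + 1)^3 - log(x) + C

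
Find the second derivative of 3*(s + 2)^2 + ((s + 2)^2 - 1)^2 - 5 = 12*s^2 + 48*s + 50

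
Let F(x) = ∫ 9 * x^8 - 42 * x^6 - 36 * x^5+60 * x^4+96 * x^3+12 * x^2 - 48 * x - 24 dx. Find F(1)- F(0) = -19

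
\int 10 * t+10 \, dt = 5*t^2 + 10*t + C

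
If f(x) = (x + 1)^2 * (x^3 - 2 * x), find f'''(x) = 60*x^2 + 48*x - 6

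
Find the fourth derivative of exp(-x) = exp(-x)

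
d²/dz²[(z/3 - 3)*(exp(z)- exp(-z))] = (z*exp(2*z) - z - 7*exp(2*z) + 11)*exp(-z)/3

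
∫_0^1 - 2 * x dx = -1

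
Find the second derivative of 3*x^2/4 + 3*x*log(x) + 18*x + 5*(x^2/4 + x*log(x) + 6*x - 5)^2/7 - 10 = (15*x^3 + 60*x^2*log(x) + 410*x^2 + 40*x*log(x)^2 + 600*x*log(x) + 2142*x - 116)/(28*x)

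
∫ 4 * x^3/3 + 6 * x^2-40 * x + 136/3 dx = x^4/3 + 2*x^3 - 20*x^2 + 136*x/3 + C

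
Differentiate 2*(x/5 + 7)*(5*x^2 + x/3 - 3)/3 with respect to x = 2*x^2 + 2104*x/45 + 52/45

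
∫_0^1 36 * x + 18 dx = 36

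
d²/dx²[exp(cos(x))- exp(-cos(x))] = (exp(2*cos(x))*sin(x)^2 - exp(2*cos(x))*cos(x) - sin(x)^2 - cos(x))*exp(-cos(x))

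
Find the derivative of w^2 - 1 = 2*w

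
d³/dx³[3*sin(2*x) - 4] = -24*cos(2*x)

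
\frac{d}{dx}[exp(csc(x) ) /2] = -exp(csc(x))*cot(x)*csc(x)/2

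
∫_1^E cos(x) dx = -sin(1) + sin(E)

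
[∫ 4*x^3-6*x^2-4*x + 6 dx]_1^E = -8 + (1 + E)^2*((-2 + E)^2 + 1)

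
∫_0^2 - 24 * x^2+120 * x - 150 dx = -124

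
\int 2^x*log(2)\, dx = 2^x + C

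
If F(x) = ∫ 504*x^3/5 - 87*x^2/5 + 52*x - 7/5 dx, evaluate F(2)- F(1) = 414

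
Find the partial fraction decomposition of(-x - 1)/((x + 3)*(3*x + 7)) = 2/(3*x + 7) - 1/(x + 3)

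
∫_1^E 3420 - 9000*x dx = -5*(12 - 30*E)^2 - 180*E + 1800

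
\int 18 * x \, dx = 9*x^2 + C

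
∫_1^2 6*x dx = 9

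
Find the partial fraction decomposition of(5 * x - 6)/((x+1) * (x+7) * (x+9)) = -51/(16*(x + 9)) + 41/(12*(x + 7)) - 11/(48*(x + 1))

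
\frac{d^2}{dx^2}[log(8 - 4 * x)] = -1/(x^2 - 4*x + 4)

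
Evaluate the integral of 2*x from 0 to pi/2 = pi^2/4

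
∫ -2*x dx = -x^2 + C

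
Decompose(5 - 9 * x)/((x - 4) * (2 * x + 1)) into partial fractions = -19/(9*(2*x + 1)) - 31/(9*(x - 4))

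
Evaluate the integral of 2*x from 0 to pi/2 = pi^2/4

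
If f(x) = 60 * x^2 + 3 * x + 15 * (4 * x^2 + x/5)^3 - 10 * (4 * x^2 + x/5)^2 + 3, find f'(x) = 5760*x^5 + 720*x^4 - 3056*x^3/5 - 1191*x^2/25 + 596*x/5 + 3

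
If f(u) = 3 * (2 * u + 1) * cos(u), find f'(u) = -6*u*sin(u) - 3*sin(u) + 6*cos(u)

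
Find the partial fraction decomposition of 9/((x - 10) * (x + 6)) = -9/(16*(x + 6)) + 9/(16*(x - 10))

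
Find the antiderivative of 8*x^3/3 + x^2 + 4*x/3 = 2*x^4/3 + x^3/3 + 2*x^2/3 + C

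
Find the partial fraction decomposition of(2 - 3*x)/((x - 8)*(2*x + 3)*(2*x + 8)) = -13/(95*(2*x + 3)) + 7/(60*(x + 4)) - 11/(228*(x - 8))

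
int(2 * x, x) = x^2 + C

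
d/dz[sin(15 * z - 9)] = 15*cos(15*z - 9)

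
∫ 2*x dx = x^2 + C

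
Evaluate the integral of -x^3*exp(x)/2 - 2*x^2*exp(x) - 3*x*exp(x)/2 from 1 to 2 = E - 13*exp(2)/2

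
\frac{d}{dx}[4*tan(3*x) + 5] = 12/cos(3*x)^2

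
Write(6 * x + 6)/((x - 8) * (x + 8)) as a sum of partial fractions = 21/(8*(x + 8)) + 27/(8*(x - 8))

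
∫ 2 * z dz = z^2 + C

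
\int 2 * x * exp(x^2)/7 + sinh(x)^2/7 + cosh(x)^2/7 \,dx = exp(x^2)/7 + sinh(2*x)/14 + C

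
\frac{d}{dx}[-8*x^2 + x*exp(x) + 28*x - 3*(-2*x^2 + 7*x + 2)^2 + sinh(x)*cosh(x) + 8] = -48*x^3 + 252*x^2 + x*exp(x) - 262*x + exp(x) + cosh(2*x) - 56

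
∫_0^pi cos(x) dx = 0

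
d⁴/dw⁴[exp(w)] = exp(w)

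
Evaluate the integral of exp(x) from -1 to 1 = E - exp(-1)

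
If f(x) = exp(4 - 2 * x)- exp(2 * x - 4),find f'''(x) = (-8*exp(4*x - 8) - 8)*exp(4 - 2*x)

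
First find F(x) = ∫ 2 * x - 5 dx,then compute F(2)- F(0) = -6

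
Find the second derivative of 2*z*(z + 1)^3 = 24*z^2 + 36*z + 12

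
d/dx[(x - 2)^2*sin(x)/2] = x^2*cos(x)/2 + x*sin(x) - 2*x*cos(x) - 2*sin(x) + 2*cos(x)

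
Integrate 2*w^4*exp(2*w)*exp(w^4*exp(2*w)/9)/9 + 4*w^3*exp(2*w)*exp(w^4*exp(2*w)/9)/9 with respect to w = exp(w^4*exp(2*w)/9) + C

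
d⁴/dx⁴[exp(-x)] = exp(-x)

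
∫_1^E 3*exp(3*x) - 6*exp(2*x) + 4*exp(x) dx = -(-1 + E)^3 - E + exp(E) + (-1 + exp(E))^3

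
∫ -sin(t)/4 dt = cos(t)/4 + C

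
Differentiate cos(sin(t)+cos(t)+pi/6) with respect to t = -sqrt(2)*sin(sqrt(2)*sin(t + pi/4) + pi/6)*cos(t + pi/4)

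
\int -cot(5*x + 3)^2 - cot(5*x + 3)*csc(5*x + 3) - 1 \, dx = cot(5*x + 3)/5 + csc(5*x + 3)/5 + C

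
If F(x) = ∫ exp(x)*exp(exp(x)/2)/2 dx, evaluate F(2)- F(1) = -exp(E/2) + exp(exp(2)/2)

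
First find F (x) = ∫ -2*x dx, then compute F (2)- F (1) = -3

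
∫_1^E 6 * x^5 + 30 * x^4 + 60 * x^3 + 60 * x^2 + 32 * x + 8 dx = -68 + (1 + E)^2 + (1 + E)^6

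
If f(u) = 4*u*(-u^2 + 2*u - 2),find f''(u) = 16 - 24*u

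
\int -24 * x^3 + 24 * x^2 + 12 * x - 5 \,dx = -6*x^4 + 8*x^3 + 6*x^2 - 5*x + C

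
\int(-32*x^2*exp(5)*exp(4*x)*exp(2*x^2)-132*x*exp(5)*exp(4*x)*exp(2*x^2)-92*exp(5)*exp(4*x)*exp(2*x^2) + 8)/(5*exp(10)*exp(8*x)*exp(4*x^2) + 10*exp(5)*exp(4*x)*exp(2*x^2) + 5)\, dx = (8*x + 25)/(5*(exp(2*x^2 + 4*x + 5) + 1)) + C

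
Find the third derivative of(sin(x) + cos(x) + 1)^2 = -8*cos(2*x) - 2*sqrt(2)*cos(x + pi/4)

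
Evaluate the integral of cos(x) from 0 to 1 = sin(1)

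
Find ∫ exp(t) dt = exp(t) + C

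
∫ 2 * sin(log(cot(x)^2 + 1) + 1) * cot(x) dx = cos(2*log(sin(x)) - 1) + C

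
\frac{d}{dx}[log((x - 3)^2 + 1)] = (2*x - 6)/(x^2 - 6*x + 10)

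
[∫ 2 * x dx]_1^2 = 3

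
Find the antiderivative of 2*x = x^2 + C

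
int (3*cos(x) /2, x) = 3*sin(x)/2 + C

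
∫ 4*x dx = 2*x^2 + C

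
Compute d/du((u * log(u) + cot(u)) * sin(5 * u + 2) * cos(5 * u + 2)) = -5*u*log(u)*sin(5*u + 2)^2 + 5*u*log(u)*cos(5*u + 2)^2 + log(u)*sin(10*u + 4)/2 - 5*sin(5*u + 2)^2*cot(u) - sin(10*u + 4)/(2*tan(u)^2) + 5*cos(5*u + 2)^2*cot(u)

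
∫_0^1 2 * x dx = 1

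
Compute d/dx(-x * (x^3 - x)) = -4*x^3 + 2*x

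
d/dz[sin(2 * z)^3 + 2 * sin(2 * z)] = 6*sin(2*z)^2*cos(2*z) + 4*cos(2*z)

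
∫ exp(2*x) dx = exp(2*x)/2 + C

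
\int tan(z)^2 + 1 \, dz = tan(z) + C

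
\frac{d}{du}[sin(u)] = cos(u)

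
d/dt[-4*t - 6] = -4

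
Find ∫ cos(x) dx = sin(x) + C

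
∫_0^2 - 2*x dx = -4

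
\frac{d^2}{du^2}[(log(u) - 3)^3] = (-3*log(u)^2 + 24*log(u) - 45)/u^2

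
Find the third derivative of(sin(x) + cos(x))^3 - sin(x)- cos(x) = -sqrt(2)*(27*sin(3*x + pi/4) + cos(x + pi/4))/2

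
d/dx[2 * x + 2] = 2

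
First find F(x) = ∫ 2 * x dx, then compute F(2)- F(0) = 4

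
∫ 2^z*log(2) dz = 2^z + C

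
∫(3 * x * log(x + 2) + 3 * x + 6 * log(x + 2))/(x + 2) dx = 3*x*log(x + 2) + C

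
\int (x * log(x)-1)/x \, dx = (x - 1)*(log(x) - 1) + C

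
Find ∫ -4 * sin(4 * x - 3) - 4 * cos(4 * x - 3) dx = -sin(4*x - 3) + cos(4*x - 3) + C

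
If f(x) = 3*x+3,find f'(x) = 3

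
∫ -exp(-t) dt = exp(-t) + C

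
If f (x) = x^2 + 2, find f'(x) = 2*x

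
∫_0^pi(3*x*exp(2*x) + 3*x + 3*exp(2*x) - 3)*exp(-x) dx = 3*pi*(-exp(-pi) + exp(pi))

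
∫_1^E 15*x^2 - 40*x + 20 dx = -5 + 5*E*(-2 + E)^2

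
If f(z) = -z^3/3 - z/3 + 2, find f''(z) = -2*z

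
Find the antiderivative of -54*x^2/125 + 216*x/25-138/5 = -18*x^3/125 + 108*x^2/25 - 138*x/5 + C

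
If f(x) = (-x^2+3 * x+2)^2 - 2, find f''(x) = 12*x^2 - 36*x + 10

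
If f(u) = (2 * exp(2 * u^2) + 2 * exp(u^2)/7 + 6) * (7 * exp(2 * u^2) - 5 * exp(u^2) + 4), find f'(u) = 112*u*exp(4*u^2) - 48*u*exp(3*u^2) + 1360*u*exp(2*u^2)/7 - 404*u*exp(u^2)/7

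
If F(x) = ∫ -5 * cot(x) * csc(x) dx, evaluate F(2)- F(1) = -5*csc(1) + 5*csc(2)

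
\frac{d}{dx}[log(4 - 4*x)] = 1/(x - 1)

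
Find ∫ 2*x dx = x^2 + C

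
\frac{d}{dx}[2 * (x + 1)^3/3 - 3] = 2*x^2 + 4*x + 2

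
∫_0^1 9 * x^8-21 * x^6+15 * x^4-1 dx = 0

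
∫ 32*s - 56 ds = 16*s^2 - 56*s + C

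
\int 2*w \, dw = w^2 + C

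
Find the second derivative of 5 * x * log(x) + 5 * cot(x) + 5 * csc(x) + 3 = (-5*x/sin(x) + 10*x*cos(x)/sin(x)^3 + 10*x/sin(x)^3 + 5)/x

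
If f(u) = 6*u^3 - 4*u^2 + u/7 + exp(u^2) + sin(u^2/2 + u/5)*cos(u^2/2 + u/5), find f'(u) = 18*u^2 + 2*u*exp(u^2) + u*cos(u*(u + 2/5)) - 8*u + cos(u*(u + 2/5))/5 + 1/7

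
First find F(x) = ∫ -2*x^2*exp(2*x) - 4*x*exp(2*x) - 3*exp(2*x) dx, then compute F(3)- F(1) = -13*exp(6) + 3*exp(2)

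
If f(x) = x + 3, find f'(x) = 1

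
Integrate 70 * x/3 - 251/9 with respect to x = 35*x^2/3 - 251*x/9 + C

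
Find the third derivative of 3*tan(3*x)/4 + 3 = 243*tan(3*x)^4/2 + 162*tan(3*x)^2 + 81/2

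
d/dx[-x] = -1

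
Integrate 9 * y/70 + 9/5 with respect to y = 9*y^2/140 + 9*y/5 + C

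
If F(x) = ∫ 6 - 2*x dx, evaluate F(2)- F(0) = 8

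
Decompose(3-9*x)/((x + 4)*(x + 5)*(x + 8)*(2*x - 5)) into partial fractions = -4/(105*(2*x - 5)) - 25/(84*(x + 8)) + 16/(15*(x + 5)) - 3/(4*(x + 4))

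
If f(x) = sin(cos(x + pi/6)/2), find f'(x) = -sin(x + pi/6)*cos(cos(x + pi/6)/2)/2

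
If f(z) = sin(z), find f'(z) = cos(z)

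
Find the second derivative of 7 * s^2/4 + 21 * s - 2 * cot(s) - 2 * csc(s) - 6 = 7/2 + 2/sin(s) - 4*cos(s)/sin(s)^3 - 4/sin(s)^3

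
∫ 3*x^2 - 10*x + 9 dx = x^3 - 5*x^2 + 9*x + C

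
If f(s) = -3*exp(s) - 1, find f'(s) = -3*exp(s)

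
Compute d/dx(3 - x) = -1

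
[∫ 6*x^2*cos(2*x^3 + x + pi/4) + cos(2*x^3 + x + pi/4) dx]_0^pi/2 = -sqrt(2)/2 + cos(pi/4 + pi^3/4)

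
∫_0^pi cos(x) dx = 0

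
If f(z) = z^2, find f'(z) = 2*z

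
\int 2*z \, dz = z^2 + C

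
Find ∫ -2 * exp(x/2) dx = -4*exp(x/2) + C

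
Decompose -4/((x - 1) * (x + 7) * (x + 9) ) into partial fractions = -1/(5*(x + 9)) + 1/(4*(x + 7)) - 1/(20*(x - 1))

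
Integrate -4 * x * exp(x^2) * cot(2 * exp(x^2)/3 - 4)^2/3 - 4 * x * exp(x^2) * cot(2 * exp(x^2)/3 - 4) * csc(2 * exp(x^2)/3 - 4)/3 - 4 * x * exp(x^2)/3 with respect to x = cot(2*exp(x^2)/3 - 4) + csc(2*exp(x^2)/3 - 4) + C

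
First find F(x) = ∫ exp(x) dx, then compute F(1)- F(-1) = E - exp(-1)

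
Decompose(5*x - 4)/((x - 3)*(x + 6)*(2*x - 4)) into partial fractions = -17/(72*(x + 6)) - 3/(8*(x - 2)) + 11/(18*(x - 3))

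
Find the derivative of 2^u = 2^u*log(2)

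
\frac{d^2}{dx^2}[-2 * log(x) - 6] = 2/x^2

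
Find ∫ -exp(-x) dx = exp(-x) + C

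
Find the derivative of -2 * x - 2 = -2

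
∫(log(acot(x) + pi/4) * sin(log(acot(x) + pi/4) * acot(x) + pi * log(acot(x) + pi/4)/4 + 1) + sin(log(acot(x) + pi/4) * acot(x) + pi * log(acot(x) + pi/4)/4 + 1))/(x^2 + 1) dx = cos((4*acot(x) + pi)*log(acot(x) + pi/4)/4 + 1) + C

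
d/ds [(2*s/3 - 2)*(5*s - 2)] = 20*s/3 - 34/3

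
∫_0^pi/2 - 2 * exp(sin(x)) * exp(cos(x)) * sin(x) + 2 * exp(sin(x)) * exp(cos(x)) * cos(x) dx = 0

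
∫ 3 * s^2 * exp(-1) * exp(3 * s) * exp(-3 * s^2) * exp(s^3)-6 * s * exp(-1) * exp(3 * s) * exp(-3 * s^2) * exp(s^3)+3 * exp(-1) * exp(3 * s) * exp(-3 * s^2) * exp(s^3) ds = exp((s - 1)^3) + C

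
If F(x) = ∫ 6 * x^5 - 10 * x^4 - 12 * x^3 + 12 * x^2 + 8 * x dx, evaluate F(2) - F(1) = -4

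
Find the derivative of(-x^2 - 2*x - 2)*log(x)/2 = (-2*x^2*log(x) - x^2 - 2*x*log(x) - 2*x - 2)/(2*x)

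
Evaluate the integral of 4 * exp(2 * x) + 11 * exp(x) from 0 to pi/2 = -21 + 3*exp(pi/2) + 2*(2 + exp(pi/2))^2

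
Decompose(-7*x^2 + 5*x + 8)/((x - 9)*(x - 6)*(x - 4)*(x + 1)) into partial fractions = 2/(175*(x + 1)) - 42/(25*(x - 4)) + 107/(21*(x - 6)) - 257/(75*(x - 9))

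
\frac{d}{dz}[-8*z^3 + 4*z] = 4 - 24*z^2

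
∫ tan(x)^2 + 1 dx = tan(x) + C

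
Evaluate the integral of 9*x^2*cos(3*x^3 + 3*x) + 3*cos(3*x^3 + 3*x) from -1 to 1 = 2*sin(6)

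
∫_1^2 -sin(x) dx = -cos(1) + cos(2)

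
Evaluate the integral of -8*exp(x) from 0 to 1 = 8 - 8*E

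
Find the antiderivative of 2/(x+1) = log(3*(x + 1)^2) + C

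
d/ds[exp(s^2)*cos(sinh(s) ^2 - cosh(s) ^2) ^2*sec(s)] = (2*s + sin(s)/cos(s))*exp(s^2)*cos(sinh(s)^2 - cosh(s)^2)^2/cos(s)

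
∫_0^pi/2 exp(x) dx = -1 + exp(pi/2)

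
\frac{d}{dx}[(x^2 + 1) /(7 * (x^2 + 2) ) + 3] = 2*x/(7*x^4 + 28*x^2 + 28)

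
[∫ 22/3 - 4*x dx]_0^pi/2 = (-2 + pi/3)*(2 - 3*pi/2) + 4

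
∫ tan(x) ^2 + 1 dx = tan(x) + C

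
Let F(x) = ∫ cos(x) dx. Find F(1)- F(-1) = 2*sin(1)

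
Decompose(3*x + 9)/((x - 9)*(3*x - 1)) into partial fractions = -15/(13*(3*x - 1)) + 18/(13*(x - 9))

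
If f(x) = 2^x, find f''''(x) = 2^x*log(2)^4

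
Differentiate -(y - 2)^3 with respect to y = -3*y^2 + 12*y - 12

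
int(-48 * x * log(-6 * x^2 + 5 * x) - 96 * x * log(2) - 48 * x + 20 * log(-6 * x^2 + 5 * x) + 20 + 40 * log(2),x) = -4*x*(6*x - 5)*log(-4*x*(6*x - 5)) + C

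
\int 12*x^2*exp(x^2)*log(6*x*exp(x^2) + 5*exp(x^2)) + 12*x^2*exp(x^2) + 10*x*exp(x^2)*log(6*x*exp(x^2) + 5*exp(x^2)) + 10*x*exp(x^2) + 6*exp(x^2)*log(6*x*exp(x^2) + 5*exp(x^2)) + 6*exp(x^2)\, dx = (6*x + 5)*(x^2 + log(6*x + 5))*exp(x^2) + C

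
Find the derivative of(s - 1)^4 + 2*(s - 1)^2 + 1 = 4*s^3 - 12*s^2 + 16*s - 8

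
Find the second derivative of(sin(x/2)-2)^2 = sin(x/2) + cos(x)/2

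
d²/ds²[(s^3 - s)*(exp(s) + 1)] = s^3*exp(s) + 6*s^2*exp(s) + 5*s*exp(s) + 6*s - 2*exp(s)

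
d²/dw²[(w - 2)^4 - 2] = 12*w^2 - 48*w + 48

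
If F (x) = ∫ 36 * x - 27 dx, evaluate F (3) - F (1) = 90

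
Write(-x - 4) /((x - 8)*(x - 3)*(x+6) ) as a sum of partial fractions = 1/(63*(x + 6)) + 7/(45*(x - 3)) - 6/(35*(x - 8))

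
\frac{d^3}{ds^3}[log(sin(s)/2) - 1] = 2*cos(s)/sin(s)^3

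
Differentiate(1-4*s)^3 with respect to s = -192*s^2 + 96*s - 12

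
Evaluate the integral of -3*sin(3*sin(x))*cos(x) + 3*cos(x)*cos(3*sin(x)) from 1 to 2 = sqrt(2)*(sin(pi/4 + 3*sin(2)) - sin(pi/4 + 3*sin(1)))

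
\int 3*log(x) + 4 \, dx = x*(3*log(x) + 1) + C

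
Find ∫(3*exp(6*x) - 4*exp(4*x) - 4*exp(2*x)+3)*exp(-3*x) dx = 8*sinh(x)^3 - 2*sinh(x) + C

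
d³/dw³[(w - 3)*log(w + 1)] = (-w - 9)/(w^3 + 3*w^2 + 3*w + 1)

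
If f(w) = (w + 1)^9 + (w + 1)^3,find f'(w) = 9*w^8 + 72*w^7 + 252*w^6 + 504*w^5 + 630*w^4 + 504*w^3 + 255*w^2 + 78*w + 12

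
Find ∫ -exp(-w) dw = exp(-w) + C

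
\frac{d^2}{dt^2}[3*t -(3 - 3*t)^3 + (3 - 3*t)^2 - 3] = 162*t - 144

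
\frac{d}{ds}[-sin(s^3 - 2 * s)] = (2 - 3*s^2)*cos(s*(s^2 - 2))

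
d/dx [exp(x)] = exp(x)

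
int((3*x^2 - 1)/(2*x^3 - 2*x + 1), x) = log(2*x^3 - 2*x + 1)/2 + C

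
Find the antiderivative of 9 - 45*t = -45*t^2/2 + 9*t + C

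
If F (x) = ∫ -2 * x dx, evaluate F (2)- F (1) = -3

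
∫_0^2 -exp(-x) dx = -1 + exp(-2)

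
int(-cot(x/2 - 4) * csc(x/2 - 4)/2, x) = csc(x/2 - 4) + C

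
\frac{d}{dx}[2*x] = 2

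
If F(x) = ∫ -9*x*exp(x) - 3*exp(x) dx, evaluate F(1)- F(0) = -3*E - 6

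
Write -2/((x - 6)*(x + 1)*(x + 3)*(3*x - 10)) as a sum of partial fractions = 27/(988*(3*x - 10)) + 1/(171*(x + 3)) - 1/(91*(x + 1)) - 1/(252*(x - 6))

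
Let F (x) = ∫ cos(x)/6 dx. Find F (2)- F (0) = sin(2)/6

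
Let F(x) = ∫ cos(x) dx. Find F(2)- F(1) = -sin(1) + sin(2)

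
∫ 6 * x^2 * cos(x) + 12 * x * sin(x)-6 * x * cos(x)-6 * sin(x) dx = 6*x*(x - 1)*sin(x) + C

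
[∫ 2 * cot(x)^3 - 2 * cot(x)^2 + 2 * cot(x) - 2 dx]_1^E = -cot(E)^2 + 2*cot(E) - 2*cot(1) + cot(1)^2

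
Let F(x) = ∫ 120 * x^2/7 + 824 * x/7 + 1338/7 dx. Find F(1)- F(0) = 1790/7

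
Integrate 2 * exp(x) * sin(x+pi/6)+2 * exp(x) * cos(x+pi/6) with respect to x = 2*exp(x)*sin(x + pi/6) + C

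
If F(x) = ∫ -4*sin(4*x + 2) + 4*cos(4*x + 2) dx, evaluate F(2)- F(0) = -sin(2) + cos(10) + sin(10) - cos(2)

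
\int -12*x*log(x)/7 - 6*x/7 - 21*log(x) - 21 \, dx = -3*x*(2*x + 49)*log(x)/7 + C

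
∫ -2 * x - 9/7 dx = -x^2 - 9*x/7 + C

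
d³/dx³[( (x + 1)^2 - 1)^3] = 120*x^3 + 360*x^2 + 288*x + 48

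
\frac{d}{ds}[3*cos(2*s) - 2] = -6*sin(2*s)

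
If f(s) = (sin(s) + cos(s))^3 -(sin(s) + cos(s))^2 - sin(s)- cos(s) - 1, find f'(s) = (6*sqrt(2)*sin(s + pi/4)^2 - 4*sin(s + pi/4) - sqrt(2))*cos(s + pi/4)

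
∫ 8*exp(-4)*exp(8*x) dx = exp(8*x - 4) + C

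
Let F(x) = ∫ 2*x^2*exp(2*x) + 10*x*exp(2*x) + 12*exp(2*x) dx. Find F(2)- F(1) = -9*exp(2) + 16*exp(4)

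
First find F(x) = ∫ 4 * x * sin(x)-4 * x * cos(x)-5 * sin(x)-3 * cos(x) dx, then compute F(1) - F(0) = -3*sin(1) - 3*cos(1) - 1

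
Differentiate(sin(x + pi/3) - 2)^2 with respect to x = -4*cos(x + pi/3) + cos(2*x + pi/6)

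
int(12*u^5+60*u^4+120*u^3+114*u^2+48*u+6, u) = 2*u^6 + 12*u^5 + 30*u^4 + 38*u^3 + 24*u^2 + 6*u + C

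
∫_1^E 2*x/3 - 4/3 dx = -1/3 + (-2 + E)^2/3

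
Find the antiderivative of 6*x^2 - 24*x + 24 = 2*x^3 - 12*x^2 + 24*x + C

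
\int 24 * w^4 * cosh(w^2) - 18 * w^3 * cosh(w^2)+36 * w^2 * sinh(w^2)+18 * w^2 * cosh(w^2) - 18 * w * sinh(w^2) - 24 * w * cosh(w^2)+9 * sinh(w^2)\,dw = 3*(4*w^3 - 3*w^2 + 3*w - 4)*sinh(w^2) + C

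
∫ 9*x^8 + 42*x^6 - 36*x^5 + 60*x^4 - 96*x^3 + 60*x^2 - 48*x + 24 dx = x^9 + 6*x^7 - 6*x^6 + 12*x^5 - 24*x^4 + 20*x^3 - 24*x^2 + 24*x + C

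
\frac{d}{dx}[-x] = -1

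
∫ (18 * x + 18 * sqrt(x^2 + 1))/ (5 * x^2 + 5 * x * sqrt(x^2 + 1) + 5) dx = 18*log(x + sqrt(x^2 + 1))/5 + C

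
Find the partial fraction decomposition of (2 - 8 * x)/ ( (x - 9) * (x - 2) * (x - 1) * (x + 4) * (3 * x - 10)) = 999/(5236*(3*x - 10)) + 17/(4290*(x + 4)) + 3/(140*(x - 1)) - 1/(12*(x - 2)) - 5/(884*(x - 9))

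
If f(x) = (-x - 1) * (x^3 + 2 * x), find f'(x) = -4*x^3 - 3*x^2 - 4*x - 2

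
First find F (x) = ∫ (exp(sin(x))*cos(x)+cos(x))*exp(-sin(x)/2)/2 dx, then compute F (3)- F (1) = -exp(sin(1)/2) - exp(-sin(3)/2) + exp(-sin(1)/2) + exp(sin(3)/2)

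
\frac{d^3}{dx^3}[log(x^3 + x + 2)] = (6*x^6 - 6*x^4 - 84*x^3 + 6*x^2 - 12*x + 26)/(x^9 + 3*x^7 + 6*x^6 + 3*x^5 + 12*x^4 + 13*x^3 + 6*x^2 + 12*x + 8)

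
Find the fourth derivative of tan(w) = 24*tan(w)^5 + 40*tan(w)^3 + 16*tan(w)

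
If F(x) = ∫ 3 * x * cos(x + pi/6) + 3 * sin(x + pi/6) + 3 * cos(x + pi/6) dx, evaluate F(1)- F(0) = -3/2 + 6*sin(pi/6 + 1)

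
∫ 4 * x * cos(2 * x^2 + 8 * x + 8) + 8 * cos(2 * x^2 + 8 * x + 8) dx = sin(2*(x + 2)^2) + C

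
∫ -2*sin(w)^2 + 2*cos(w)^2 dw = 2*sin(w + pi/4)^2 + C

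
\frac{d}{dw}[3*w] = 3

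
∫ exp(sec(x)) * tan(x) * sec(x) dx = exp(sec(x)) + C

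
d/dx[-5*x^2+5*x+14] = 5 - 10*x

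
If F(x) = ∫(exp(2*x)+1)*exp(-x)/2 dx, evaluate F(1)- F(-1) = E - exp(-1)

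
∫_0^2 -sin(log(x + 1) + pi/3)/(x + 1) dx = cos(pi/3 + log(3)) - 1/2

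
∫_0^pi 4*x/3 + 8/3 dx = -8/3 + 2*(2 + pi)^2/3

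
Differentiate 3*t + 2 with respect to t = 3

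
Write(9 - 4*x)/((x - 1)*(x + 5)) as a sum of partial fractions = -29/(6*(x + 5)) + 5/(6*(x - 1))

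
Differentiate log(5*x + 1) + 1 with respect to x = 5/(5*x + 1)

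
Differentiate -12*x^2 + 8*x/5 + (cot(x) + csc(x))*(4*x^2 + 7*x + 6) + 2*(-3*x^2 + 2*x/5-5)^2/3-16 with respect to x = 24*x^3 - 4*x^2*cot(x)^2 - 4*x^2*cot(x)*csc(x) - 44*x^2/5 - 7*x*cot(x)^2 - 7*x*cot(x)*csc(x) + 8*x*cot(x) + 8*x*csc(x) + 691*x/75 - 6*cot(x)^2 - 6*cot(x)*csc(x) + 7*cot(x) + 7*csc(x) - 106/15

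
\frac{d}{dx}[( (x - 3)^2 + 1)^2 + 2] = 4*x^3 - 36*x^2 + 112*x - 120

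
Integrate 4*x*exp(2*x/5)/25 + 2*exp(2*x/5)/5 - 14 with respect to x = 2*x*(exp(2*x/5) - 35)/5 + C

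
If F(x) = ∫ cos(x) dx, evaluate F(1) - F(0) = sin(1)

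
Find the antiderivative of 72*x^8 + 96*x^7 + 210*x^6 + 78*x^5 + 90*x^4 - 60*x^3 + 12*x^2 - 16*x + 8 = 8*x^9 + 12*x^8 + 30*x^7 + 13*x^6 + 18*x^5 - 15*x^4 + 4*x^3 - 8*x^2 + 8*x + C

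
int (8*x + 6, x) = 4*x^2 + 6*x + C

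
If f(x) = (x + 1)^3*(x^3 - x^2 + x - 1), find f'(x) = 6*x^5 + 10*x^4 + 4*x^3 - 2*x - 2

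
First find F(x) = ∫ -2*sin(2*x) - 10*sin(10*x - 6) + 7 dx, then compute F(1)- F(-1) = cos(4) - cos(16) + 14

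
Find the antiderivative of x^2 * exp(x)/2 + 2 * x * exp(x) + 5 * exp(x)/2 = ((x + 1)^2 + 2)*exp(x)/2 + C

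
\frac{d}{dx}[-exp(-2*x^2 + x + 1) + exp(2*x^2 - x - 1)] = (4*x*exp(-4*x^2 + 2*x + 2) + 4*x - exp(-4*x^2 + 2*x + 2) - 1)*exp(2*x^2 - x - 1)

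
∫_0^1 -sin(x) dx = -1 + cos(1)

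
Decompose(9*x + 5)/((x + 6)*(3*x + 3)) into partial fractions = 49/(15*(x + 6)) - 4/(15*(x + 1))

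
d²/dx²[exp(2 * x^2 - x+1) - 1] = 16*x^2*exp(2*x^2 - x + 1) - 8*x*exp(2*x^2 - x + 1) + 5*exp(2*x^2 - x + 1)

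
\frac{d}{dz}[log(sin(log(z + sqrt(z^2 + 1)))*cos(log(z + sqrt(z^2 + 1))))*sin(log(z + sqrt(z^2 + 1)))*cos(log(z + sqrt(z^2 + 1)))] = (z*log(sin(2*log(z + sqrt(z^2 + 1)))/2) + z + sqrt(z^2 + 1)*log(sin(2*log(z + sqrt(z^2 + 1)))/2) + sqrt(z^2 + 1))*cos(2*log(z + sqrt(z^2 + 1)))/(z^2 + z*sqrt(z^2 + 1) + 1)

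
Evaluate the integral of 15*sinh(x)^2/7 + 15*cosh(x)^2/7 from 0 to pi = 15*sinh(2*pi)/14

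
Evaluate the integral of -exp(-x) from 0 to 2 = -1 + exp(-2)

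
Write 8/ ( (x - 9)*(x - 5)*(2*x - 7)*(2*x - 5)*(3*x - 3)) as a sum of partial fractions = -32/(585*(2*x - 5)) + 32/(495*(2*x - 7)) + 1/(180*(x - 1)) - 1/(90*(x - 5)) + 1/(1716*(x - 9))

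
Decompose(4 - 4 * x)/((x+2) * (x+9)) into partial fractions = -40/(7*(x + 9)) + 12/(7*(x + 2))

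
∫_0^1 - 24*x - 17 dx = -29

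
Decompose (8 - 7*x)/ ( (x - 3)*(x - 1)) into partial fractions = -1/(2*(x - 1)) - 13/(2*(x - 3))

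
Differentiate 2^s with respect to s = 2^s*log(2)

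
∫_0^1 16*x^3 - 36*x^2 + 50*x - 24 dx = -7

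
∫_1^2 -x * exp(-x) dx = -2*exp(-1) + 3*exp(-2)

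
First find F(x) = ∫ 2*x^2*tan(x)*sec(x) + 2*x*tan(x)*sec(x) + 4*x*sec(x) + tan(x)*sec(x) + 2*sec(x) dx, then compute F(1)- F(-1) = 4*sec(1)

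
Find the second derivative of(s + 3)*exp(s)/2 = s*exp(s)/2 + 5*exp(s)/2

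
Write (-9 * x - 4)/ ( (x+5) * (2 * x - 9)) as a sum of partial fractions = -89/(19*(2*x - 9)) - 41/(19*(x + 5))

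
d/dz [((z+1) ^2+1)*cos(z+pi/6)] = -z^2*sin(z + pi/6) + 2*sqrt(2)*z*cos(z + 5*pi/12) + 2*sqrt(2)*cos(z + 5*pi/12)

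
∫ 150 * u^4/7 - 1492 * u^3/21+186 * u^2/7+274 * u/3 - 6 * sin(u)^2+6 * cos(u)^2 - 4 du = (18*u^2 + u - 9)*(5*u^3 - 21*u^2 + 14*u + 42)/21 + 3*sin(2*u) + C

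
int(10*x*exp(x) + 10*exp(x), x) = 10*x*exp(x) + C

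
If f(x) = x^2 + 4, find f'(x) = 2*x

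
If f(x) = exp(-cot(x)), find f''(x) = (1 + tan(x)^(-2))*(tan(x) - 1)^2*exp(-cot(x))/tan(x)^2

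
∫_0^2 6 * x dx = 12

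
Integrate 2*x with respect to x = x^2 + C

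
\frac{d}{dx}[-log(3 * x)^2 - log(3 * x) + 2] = (-2*log(x) - 2*log(3) - 1)/x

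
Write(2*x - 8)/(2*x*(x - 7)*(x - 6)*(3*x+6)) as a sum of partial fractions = 1/(72*(x + 2)) - 1/(72*(x - 6)) + 1/(63*(x - 7)) - 1/(63*x)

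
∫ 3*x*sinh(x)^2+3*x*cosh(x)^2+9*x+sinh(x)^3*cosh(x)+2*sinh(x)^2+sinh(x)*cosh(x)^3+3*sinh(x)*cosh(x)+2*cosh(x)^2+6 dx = 6*x + (6*x + sinh(2*x))^2/8 + sinh(2*x) + C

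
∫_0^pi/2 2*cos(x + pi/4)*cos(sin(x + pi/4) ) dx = 0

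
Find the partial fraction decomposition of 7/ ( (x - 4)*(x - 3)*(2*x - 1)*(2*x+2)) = 4/(15*(2*x - 1)) - 7/(120*(x + 1)) - 7/(40*(x - 3)) + 1/(10*(x - 4))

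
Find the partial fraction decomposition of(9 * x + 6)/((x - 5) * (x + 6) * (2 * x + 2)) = -24/(55*(x + 6)) + 1/(20*(x + 1)) + 17/(44*(x - 5))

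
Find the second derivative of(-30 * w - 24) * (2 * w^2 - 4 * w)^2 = -2400*w^3 + 4608*w^2 - 576*w - 768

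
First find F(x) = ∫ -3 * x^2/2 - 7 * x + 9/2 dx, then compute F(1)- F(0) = 1/2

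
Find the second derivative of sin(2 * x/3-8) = -4*sin(2*x/3 - 8)/9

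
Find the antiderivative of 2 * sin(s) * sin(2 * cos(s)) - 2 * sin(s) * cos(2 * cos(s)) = sqrt(2)*sin(2*cos(s) + pi/4) + C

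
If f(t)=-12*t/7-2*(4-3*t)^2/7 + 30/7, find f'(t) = 36/7 - 36*t/7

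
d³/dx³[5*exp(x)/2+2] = 5*exp(x)/2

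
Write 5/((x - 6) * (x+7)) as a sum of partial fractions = -5/(13*(x + 7)) + 5/(13*(x - 6))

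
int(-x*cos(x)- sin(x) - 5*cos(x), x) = (-x - 5)*sin(x) + C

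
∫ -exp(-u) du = exp(-u) + C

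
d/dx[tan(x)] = cos(x)^(-2)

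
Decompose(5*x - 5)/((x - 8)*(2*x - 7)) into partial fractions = -25/(9*(2*x - 7)) + 35/(9*(x - 8))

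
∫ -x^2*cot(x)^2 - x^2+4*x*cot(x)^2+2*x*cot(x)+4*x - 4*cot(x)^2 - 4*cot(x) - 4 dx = (x - 2)^2*cot(x) + C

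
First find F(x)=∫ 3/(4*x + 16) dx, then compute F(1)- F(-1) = -3*log(3)/4 + 3*log(5)/4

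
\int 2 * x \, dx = x^2 + C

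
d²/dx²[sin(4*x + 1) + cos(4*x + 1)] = -16*sin(4*x + 1) - 16*cos(4*x + 1)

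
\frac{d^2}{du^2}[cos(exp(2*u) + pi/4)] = -4*(exp(2*u)*cos(exp(2*u) + pi/4) + sin(exp(2*u) + pi/4))*exp(2*u)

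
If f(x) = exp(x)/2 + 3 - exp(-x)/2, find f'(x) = (exp(2*x) + 1)*exp(-x)/2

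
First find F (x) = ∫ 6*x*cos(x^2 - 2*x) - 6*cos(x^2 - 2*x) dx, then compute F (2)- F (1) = 3*sin(1)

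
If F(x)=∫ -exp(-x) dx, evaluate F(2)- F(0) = -1 + exp(-2)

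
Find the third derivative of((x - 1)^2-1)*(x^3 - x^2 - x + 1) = 60*x^2 - 72*x + 6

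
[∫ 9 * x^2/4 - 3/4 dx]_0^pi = -3*pi/4 + 3*pi^3/4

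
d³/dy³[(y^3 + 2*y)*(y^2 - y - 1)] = 60*y^2 - 24*y + 6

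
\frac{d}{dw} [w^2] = 2*w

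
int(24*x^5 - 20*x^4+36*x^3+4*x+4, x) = 4*x^6 - 4*x^5 + 9*x^4 + 2*x^2 + 4*x + C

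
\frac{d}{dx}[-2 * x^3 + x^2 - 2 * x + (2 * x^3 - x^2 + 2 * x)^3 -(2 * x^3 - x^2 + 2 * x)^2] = 72*x^8 - 96*x^7 + 210*x^6 - 174*x^5 + 170*x^4 - 84*x^3 + 30*x^2 - 6*x - 2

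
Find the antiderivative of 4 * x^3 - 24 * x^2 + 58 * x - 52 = x^4 - 8*x^3 + 29*x^2 - 52*x + C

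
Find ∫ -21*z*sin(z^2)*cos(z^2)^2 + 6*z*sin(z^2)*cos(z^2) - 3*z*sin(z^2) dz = (7*cos(z^2)^2 - 3*cos(z^2) + 3)*cos(z^2)/2 + C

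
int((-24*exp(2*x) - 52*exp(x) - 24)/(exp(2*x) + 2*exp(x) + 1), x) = (-(24*x + 5)*(exp(x) + 1) - 4*exp(x))/(exp(x) + 1) + C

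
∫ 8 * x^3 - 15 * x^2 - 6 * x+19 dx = 2*x^4 - 5*x^3 - 3*x^2 + 19*x + C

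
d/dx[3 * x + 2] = 3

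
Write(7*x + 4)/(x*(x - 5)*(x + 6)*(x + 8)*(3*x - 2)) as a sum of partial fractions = -27/(520*(3*x - 2)) - 1/(104*(x + 8)) + 19/(1320*(x + 6)) + 3/(715*(x - 5)) + 1/(120*x)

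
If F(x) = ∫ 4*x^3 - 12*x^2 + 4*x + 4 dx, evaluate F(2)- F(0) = 0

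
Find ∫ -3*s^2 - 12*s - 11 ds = -s^3 - 6*s^2 - 11*s + C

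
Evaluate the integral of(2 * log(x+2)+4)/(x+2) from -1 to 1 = -4 + (log(3) + 2)^2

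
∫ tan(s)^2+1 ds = tan(s) + C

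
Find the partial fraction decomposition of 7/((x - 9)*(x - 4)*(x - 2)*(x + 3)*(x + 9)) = 7/(15444*(x + 9)) - 1/(360*(x + 3)) + 1/(110*(x - 2)) - 1/(130*(x - 4)) + 1/(1080*(x - 9))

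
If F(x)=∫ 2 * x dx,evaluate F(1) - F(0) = 1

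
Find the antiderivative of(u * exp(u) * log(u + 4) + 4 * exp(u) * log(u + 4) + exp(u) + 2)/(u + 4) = (exp(u) + 2)*log(u + 4) + C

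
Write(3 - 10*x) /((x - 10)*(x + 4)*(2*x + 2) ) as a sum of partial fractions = 43/(84*(x + 4)) - 13/(66*(x + 1)) - 97/(308*(x - 10))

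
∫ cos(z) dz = sin(z) + C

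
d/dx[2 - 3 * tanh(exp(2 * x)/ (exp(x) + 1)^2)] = -6*exp(2*x)/((exp(3*x) + 3*exp(2*x) + 3*exp(x) + 1)*cosh(exp(2*x)/(exp(2*x) + 2*exp(x) + 1))^2)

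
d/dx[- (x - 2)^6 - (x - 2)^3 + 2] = -6*x^5 + 60*x^4 - 240*x^3 + 477*x^2 - 468*x + 180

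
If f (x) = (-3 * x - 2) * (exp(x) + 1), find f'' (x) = -3*x*exp(x) - 8*exp(x)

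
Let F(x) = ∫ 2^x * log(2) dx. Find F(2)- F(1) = 2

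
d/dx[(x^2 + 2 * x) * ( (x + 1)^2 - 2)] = 4*x^3 + 12*x^2 + 6*x - 2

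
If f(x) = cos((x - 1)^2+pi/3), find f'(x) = 2*(1 - x)*sin(x^2 - 2*x + 1 + pi/3)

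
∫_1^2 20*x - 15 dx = 15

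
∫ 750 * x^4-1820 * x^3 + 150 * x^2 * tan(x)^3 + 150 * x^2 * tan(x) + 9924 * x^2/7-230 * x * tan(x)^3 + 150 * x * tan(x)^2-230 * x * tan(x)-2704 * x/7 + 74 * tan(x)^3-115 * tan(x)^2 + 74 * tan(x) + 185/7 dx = (-25*x + 3*(5*x - 3)^2 + 10)*(14*x^3 - 21*x^2 + 5*x + 7*tan(x)^2)/7 + C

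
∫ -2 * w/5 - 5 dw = -w^2/5 - 5*w + C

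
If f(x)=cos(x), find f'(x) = -sin(x)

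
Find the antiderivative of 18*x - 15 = 9*x^2 - 15*x + C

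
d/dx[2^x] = 2^x*log(2)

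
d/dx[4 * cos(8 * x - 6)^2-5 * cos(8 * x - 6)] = -64*sin(8*x - 6)*cos(8*x - 6) + 40*sin(8*x - 6)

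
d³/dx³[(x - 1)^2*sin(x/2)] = -x^2*cos(x/2)/8 - 3*x*sin(x/2)/2 + x*cos(x/2)/4 + 3*sin(x/2)/2 + 23*cos(x/2)/8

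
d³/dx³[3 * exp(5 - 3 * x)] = -81*exp(5 - 3*x)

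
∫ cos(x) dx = sin(x) + C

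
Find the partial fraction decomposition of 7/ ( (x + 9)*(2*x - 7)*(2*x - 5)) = -7/(23*(2*x - 5)) + 7/(25*(2*x - 7)) + 7/(575*(x + 9))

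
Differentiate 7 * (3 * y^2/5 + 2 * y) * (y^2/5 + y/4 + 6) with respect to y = 84*y^3/25 + 231*y^2/20 + 287*y/5 + 84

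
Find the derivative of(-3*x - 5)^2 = 18*x + 30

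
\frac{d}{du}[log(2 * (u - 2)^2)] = 2/(u - 2)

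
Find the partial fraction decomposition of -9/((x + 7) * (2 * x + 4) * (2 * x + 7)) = 6/(7*(2*x + 7)) - 9/(70*(x + 7)) - 3/(10*(x + 2))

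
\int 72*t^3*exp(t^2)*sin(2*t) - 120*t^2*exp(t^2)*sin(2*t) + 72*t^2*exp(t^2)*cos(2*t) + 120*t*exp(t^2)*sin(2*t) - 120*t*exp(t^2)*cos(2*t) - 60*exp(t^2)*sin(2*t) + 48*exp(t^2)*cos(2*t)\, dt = 12*(3*t^2 - 5*t + 2)*exp(t^2)*sin(2*t) + C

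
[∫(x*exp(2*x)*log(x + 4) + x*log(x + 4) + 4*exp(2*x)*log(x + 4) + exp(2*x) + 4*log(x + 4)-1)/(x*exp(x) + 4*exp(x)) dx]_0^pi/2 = (-exp(-pi/2) + exp(pi/2))*log(pi/2 + 4)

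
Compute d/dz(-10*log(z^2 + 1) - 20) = -20*z/(z^2 + 1)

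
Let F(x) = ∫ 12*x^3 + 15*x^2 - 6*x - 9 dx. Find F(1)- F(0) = -4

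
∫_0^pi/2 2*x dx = pi^2/4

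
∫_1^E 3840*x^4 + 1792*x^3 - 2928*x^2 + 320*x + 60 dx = -460 + (6 + 4*E)*(-2*E + 4*exp(2))*(-20*E - 5 + 48*exp(2))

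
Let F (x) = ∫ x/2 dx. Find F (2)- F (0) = 1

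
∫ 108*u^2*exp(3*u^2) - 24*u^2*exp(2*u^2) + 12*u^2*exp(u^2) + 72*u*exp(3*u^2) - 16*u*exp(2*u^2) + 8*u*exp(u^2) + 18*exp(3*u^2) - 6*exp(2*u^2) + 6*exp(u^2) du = 2*(3*u + 2)*(3*exp(2*u^2) - exp(u^2) + 1)*exp(u^2) + C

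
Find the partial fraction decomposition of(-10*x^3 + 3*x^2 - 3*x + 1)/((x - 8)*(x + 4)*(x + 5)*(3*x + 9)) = -447/(26*(x + 5)) + 701/(36*(x + 4)) - 307/(66*(x + 3)) - 4951/(5148*(x - 8))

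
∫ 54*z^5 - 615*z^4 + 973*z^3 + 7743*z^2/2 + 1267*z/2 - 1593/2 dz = 9*z^6 - 123*z^5 + 973*z^4/4 + 2581*z^3/2 + 1267*z^2/4 - 1593*z/2 + C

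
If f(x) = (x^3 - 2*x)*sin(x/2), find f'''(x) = -x^3*cos(x/2)/8 - 9*x^2*sin(x/2)/4 + 37*x*cos(x/2)/4 + 15*sin(x/2)/2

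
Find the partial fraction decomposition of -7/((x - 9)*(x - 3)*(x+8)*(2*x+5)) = -56/(2783*(2*x + 5)) + 7/(2057*(x + 8)) + 7/(726*(x - 3)) - 7/(2346*(x - 9))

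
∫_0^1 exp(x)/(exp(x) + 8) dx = -log(9/2) + log(E/2 + 4)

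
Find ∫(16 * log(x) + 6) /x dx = 2*(4*log(x) + 3)*log(x) + C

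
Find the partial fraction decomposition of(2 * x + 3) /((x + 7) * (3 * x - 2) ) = 13/(23*(3*x - 2)) + 11/(23*(x + 7))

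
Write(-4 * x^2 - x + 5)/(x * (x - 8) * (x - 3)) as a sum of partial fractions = 34/(15*(x - 3)) - 259/(40*(x - 8)) + 5/(24*x)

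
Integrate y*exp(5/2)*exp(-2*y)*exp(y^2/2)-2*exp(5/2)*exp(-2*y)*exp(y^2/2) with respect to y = exp((y - 2)^2/2 + 1/2) + C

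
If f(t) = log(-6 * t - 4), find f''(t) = -9/(9*t^2 + 12*t + 4)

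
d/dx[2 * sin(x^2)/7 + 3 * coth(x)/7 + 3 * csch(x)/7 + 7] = -(-4*x*cos(x^2)*sinh(x)^2 + 3*cosh(x) + 3)/(7*sinh(x)^2)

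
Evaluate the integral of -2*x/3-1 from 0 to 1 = -4/3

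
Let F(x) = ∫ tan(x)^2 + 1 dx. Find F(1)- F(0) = tan(1)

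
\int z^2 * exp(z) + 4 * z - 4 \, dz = ((z - 1)^2 + 1)*(exp(z) + 2) + C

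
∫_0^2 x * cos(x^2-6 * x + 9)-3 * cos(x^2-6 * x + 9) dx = -sin(9)/2 + sin(1)/2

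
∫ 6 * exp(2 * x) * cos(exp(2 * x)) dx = 3*sin(exp(2*x)) + C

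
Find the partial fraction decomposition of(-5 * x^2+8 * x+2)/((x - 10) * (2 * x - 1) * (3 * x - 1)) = 37/(29*(3*x - 1)) - 1/(2*x - 1) - 22/(29*(x - 10))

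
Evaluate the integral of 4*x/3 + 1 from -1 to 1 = 2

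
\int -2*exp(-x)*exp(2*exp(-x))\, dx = exp(2*exp(-x)) + C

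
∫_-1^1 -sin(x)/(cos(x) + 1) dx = 0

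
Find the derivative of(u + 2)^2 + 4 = 2*u + 4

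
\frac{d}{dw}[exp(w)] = exp(w)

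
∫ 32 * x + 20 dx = 16*x^2 + 20*x + C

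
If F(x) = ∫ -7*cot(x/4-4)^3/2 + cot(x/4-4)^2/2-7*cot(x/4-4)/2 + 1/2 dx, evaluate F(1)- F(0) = -7*cot(4)^2 - 2*cot(4) + 2*cot(15/4) + 7*cot(15/4)^2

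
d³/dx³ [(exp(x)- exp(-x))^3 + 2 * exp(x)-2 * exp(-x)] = (27*exp(6*x) - exp(4*x) - exp(2*x) + 27)*exp(-3*x)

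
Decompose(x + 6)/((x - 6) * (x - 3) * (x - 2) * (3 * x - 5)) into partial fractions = -207/(52*(3*x - 5)) + 2/(x - 2) - 3/(4*(x - 3)) + 1/(13*(x - 6))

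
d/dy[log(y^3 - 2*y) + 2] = (3*y^2 - 2)/(y^3 - 2*y)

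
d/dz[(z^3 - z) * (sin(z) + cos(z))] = sqrt(2)*(z^3*cos(z + pi/4) + 3*z^2*sin(z + pi/4) - z*cos(z + pi/4) - sin(z + pi/4))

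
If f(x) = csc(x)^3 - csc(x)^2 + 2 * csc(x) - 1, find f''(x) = (-2 + 4/sin(x) - 5/sin(x)^2 - 6/sin(x)^3 + 12/sin(x)^4)/sin(x)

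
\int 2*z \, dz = z^2 + C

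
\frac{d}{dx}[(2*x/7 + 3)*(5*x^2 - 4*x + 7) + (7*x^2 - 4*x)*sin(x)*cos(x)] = 7*x^2*cos(2*x) + 30*x^2/7 + 7*x*sin(2*x) - 4*x*cos(2*x) + 194*x/7 - 2*sin(2*x) - 10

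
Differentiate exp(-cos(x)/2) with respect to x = exp(-cos(x)/2)*sin(x)/2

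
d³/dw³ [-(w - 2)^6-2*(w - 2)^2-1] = -120*w^3 + 720*w^2 - 1440*w + 960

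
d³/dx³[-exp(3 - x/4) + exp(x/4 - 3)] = (exp(x/2 - 6) + 1)*exp(3 - x/4)/64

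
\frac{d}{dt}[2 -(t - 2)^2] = 4 - 2*t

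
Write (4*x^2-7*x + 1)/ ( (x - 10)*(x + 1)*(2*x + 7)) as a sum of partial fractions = 298/(135*(2*x + 7)) - 12/(55*(x + 1)) + 331/(297*(x - 10))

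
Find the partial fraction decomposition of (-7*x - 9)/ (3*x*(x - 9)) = -8/(3*(x - 9)) + 1/(3*x)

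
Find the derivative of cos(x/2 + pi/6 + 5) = -sin(x/2 + pi/6 + 5)/2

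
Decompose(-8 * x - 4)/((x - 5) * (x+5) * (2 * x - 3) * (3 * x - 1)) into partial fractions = -45/(392*(3*x - 1)) + 128/(637*(2*x - 3)) - 9/(520*(x + 5)) - 11/(245*(x - 5))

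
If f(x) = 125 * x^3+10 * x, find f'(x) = 375*x^2 + 10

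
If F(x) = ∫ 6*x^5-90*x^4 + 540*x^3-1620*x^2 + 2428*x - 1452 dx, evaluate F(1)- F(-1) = -4020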